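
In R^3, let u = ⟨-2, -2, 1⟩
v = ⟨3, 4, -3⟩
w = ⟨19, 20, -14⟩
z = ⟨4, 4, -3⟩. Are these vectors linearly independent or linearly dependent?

There are 4 vectors in a 3-dimensional space, so they cannot be linearly independent.

linearly dependent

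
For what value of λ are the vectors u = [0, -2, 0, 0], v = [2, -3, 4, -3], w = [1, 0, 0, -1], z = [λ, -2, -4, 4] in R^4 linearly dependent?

λ = -3

The set is linearly dependent precisely when det[u; v; w; z] = 0.
The determinant works out to -8*λ - 24.
Solving -8*λ - 24 = 0 yields λ = -3.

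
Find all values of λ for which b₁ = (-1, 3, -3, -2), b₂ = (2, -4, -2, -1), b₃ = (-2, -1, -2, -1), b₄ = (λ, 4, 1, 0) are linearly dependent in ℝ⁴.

The vectors are dependent exactly when the determinant of the matrix with rows b₁, b₂, b₃, b₄ vanishes.
Expanding, det = 3*λ - 13.
Setting this to zero gives λ = 13/3.

λ = 13/3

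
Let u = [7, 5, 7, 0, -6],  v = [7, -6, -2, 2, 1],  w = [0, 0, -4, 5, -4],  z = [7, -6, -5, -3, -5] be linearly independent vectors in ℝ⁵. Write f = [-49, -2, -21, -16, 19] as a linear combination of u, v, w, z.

Write f = α₁u + … + α₄z and equate components.
Row-reducing the augmented matrix gives the unique coefficients (α₁, …, α₄) = (-4, -4, -1, 1).

f = -4u - 4v - w + z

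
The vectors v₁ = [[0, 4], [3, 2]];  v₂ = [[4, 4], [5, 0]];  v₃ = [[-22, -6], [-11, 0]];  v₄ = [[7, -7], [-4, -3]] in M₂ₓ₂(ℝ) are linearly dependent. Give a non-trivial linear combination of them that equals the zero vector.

3v₁ + 2v₂ + v₃ + 2v₄ = 0

Take coordinates with respect to {E₁₁, E₁₂, E₂₁, E₂₂}.
Row-reduce the matrix with v₁, v₂, v₃, v₄ as columns; the null space gives the coefficients.
The free variable yields coefficients (3, 2, 1, 2) (any nonzero multiple also works).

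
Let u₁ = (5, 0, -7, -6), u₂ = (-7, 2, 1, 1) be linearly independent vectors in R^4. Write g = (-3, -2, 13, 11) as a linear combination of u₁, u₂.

g = -2u₁ - u₂

Set up the augmented matrix [u₁ | u₂ | g] and row-reduce.
The system has the unique solution (a₁, a₂) = (-2, -1).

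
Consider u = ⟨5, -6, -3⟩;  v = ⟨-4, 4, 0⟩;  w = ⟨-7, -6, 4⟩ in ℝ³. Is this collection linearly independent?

linearly independent

Row-reduce the matrix whose columns are u, v, w.
The reduction yields 3 nonzero rows, so the rank is 3.
Since rank = 3 (the number of vectors), the set is linearly independent.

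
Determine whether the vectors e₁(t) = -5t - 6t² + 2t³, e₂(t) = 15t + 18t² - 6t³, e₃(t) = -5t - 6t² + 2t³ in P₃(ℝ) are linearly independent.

linearly dependent

Take coordinates with respect to the standard basis {1, t, …, t³}.
Place the vectors as rows of a 3×4 matrix and reduce to echelon form.
The reduction yields 1 nonzero row, so the rank is 1.
Since rank 1 < 3, the set is linearly dependent.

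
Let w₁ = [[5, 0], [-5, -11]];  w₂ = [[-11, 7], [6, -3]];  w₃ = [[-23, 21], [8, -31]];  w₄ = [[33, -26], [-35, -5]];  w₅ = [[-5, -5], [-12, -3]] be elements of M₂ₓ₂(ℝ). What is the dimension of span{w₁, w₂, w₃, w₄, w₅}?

Represent each element by its coordinate vector in ℝ⁴.
Form the matrix with w₁, w₂, w₃, w₄, w₅ as columns and reduce.
Reduction leaves 3 leading entries, giving rank 3.
(With 5 elements in a 4-dimensional space the rank is at most 4.)

dim = 3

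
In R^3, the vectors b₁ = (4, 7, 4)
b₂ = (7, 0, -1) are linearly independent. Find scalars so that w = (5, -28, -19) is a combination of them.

Since b₁, b₂ are independent, the coefficients expressing w are uniquely determined by a linear system.
Back-substitution yields (c₁, c₂) = (-4, 3).

w = -4b₁ + 3b₂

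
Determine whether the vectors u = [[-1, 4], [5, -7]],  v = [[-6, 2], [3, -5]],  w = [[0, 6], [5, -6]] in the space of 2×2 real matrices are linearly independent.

Take coordinates with respect to the standard basis {E₁₁, E₁₂, E₂₁, E₂₂}.
Place the vectors as rows of a 3×4 matrix and reduce to echelon form.
The reduction yields 3 nonzero rows, so the rank is 3.
Since rank = 3 (the number of vectors), the set is linearly independent.

linearly independent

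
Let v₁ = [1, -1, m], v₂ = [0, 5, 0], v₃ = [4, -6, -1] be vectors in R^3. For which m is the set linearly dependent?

m = -1/4

Place the vectors as rows of a 3×3 matrix; dependence ⇔ determinant zero.
Expanding, det = -20*m - 5.
Solving -20*m - 5 = 0 yields m = -1/4.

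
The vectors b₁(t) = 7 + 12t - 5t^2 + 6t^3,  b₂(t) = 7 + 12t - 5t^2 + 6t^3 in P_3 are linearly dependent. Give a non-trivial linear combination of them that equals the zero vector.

Take coordinates with respect to {1, t, …, t^3}.
Row-reduce the matrix with b₁, b₂ as columns; the null space gives the coefficients.
The free variable yields coefficients (1, -1) (any nonzero multiple also works).

b₁ - b₂ = 0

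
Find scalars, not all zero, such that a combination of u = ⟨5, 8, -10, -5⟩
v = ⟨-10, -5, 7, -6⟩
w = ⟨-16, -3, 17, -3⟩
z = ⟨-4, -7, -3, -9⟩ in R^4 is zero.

2v - w - z = 0

Row-reduce the matrix with u, v, w, z as columns; the null space gives the coefficients.
One solution (up to scaling) is (0, 2, -1, -1).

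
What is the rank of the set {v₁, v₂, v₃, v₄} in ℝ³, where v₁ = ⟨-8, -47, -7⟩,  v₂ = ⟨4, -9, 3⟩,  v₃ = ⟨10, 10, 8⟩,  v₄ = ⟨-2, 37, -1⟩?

2

Row-reduce the 4×3 matrix with these as rows.
Exactly 2 pivots survive; hence the rank is 2.
(With 4 elements in a 3-dimensional space the rank is at most 3.)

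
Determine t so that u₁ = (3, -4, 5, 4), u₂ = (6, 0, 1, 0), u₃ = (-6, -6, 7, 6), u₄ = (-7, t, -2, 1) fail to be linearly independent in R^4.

t = -1

The set is linearly dependent precisely when det[u₁; u₂; u₃; u₄] = 0.
Cofactor expansion gives det = 30*t + 30.
This vanishes exactly when t = -1.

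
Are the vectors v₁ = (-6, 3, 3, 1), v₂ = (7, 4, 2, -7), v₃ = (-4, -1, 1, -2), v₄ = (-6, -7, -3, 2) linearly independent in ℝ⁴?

The matrix [v₁|v₂|v₃|v₄] has determinant 66.
A nonzero determinant means the columns are linearly independent.

linearly independent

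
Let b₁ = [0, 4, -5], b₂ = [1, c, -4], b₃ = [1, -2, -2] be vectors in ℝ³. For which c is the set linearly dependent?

Place the vectors as rows of a 3×3 matrix; dependence ⇔ determinant zero.
Expanding, det = 5*c + 2.
Solving 5*c + 2 = 0 yields c = -2/5.

c = -2/5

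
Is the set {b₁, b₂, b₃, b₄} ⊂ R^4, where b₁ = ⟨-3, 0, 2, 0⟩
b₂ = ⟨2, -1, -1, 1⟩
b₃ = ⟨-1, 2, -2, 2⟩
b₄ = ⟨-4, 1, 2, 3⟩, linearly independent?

Place the vectors as rows of a 4×4 matrix and reduce to echelon form.
The reduction yields 4 nonzero rows, so the rank is 4.
Since rank = 4 (the number of vectors), the set is linearly independent.

linearly independent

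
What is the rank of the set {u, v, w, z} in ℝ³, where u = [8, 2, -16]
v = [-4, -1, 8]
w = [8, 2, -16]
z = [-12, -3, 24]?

rank 1

Row-reduce the 4×3 matrix with these as rows.
There is 1 pivot column, so rank = 1.
(With 4 elements in a 3-dimensional space the rank is at most 3.)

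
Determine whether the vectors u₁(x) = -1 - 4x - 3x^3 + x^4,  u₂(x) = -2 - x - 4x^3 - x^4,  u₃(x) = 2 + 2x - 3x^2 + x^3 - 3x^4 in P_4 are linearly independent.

linearly independent

Take coordinates with respect to the standard basis {1, x, …, x^4}.
Row-reduce the matrix whose columns are u₁, u₂, u₃.
The reduction yields 3 nonzero rows, so the rank is 3.
Since rank = 3 (the number of vectors), the set is linearly independent.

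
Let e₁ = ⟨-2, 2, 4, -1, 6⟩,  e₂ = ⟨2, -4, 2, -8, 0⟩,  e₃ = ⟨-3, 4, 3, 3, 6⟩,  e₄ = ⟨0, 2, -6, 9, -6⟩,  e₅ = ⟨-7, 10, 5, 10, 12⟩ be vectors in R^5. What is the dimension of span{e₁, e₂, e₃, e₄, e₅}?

Apply Gaussian elimination to the matrix whose rows are e₁, e₂, e₃, e₄, e₅.
Exactly 2 pivots survive; hence the rank is 2.

dim = 2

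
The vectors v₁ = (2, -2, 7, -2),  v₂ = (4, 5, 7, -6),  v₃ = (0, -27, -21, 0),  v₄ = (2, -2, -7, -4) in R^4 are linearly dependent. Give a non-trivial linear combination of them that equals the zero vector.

3v₁ - 3v₂ - v₃ + 3v₄ = 0

Solve the homogeneous system with v₁, v₂, v₃, v₄ as columns by row-reducing the coefficient matrix.
One solution (up to scaling) is (3, -3, -1, 3).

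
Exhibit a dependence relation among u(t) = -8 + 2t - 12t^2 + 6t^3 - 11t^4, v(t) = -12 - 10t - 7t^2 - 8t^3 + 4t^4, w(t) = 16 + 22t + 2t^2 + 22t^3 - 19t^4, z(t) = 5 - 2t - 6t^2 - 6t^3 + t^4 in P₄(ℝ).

Pass to coordinate vectors relative to the basis {1, t, …, t^4}.
Row-reduce the matrix with u, v, w, z as columns; the null space gives the coefficients.
A generator of the null space is (1, -2, -1, 0).

u - 2v - w = 0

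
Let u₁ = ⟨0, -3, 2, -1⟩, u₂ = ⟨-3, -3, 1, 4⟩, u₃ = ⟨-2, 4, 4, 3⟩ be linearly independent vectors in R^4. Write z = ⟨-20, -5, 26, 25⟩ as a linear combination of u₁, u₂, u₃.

z = 3u₁ + 4u₂ + 4u₃

Solve the system with u₁, u₂, u₃ as columns and z as the right-hand side.
Row-reducing the augmented matrix gives the unique coefficients (α₁, α₂, α₃) = (3, 4, 4).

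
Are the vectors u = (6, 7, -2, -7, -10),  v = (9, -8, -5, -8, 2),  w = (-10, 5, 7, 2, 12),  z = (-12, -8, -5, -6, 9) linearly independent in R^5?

Row-reduce the matrix whose columns are u, v, w, z.
The reduction yields 4 nonzero rows, so the rank is 4.
Since rank = 4 (the number of vectors), the set is linearly independent.

linearly independent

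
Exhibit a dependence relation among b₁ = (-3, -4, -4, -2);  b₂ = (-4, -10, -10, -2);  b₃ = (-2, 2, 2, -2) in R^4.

2b₁ - b₂ - b₃ = 0

Write the vectors as columns of a matrix and find a nonzero vector in its null space.
One solution (up to scaling) is (2, -1, -1).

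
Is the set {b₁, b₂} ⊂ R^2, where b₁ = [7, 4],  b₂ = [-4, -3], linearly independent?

linearly independent

Place the vectors as rows of a 2×2 matrix and reduce to echelon form.
The reduction yields 2 nonzero rows, so the rank is 2.
Since rank = 2 (the number of vectors), the set is linearly independent.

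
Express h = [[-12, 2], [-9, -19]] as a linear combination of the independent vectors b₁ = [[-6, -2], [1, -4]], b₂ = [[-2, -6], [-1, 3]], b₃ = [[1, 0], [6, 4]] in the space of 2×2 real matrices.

Identify each element with its coordinate vector in ℝ⁴ via {E₁₁, E₁₂, E₂₁, E₂₂}.
Since b₁, b₂, b₃ are independent, the coefficients expressing h are uniquely determined by a linear system.
The system has the unique solution (c₁, c₂, c₃) = (2, -1, -2).

h = 2b₁ - b₂ - 2b₃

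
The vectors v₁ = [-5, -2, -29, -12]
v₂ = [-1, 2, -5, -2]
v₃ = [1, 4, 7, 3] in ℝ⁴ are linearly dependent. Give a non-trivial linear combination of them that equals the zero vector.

Write the vectors as columns of a matrix and find a nonzero vector in its null space.
A generator of the null space is (1, -3, 2).

v₁ - 3v₂ + 2v₃ = 0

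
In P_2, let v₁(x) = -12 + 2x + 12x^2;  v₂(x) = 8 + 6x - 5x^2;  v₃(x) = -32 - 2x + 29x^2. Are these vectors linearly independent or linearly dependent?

linearly dependent

Take coordinates with respect to the standard basis {1, x, x^2}.
Form the 3×3 matrix with these as columns; its determinant is 0.
A zero determinant means the columns are linearly dependent.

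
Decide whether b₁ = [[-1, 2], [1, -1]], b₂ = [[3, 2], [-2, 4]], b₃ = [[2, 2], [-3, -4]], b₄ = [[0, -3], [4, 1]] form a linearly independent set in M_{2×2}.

Take coordinates with respect to the standard basis {E₁₁, E₁₂, E₂₁, E₂₂}.
Form the 4×4 matrix with these as columns; its determinant is -217.
A nonzero determinant means the columns are linearly independent.

linearly independent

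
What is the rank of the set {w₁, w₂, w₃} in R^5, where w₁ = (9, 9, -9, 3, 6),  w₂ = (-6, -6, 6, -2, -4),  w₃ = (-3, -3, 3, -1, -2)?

rank 1

Put the 5×3 matrix [w₁|w₂|w₃] into echelon form.
Reduction leaves 1 leading entry, giving rank 1.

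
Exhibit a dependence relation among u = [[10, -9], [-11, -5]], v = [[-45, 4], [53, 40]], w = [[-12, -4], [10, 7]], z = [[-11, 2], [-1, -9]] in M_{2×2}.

Write each element as a vector in ℝ⁴ using {E₁₁, E₁₂, E₂₁, E₂₂}.
Write the vectors as columns of a matrix and find a nonzero vector in its null space.
The free variable yields coefficients (2, 1, -3, 1) (any nonzero multiple also works).

2u + v - 3w + z = 0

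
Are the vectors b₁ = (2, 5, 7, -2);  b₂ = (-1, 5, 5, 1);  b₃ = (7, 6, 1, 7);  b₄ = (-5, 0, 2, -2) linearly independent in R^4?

linearly independent

Form the 4×4 matrix with these as columns; its determinant is -21.
A nonzero determinant means the columns are linearly independent.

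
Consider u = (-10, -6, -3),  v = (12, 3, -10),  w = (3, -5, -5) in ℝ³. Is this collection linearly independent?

linearly independent

Form the 3×3 matrix with these as columns; its determinant is 677.
A nonzero determinant means the columns are linearly independent.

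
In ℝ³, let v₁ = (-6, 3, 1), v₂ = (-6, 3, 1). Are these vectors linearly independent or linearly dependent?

linearly dependent

Place the vectors as rows of a 2×3 matrix and reduce to echelon form.
The reduction yields 1 nonzero row, so the rank is 1.
Since rank 1 < 2, the set is linearly dependent.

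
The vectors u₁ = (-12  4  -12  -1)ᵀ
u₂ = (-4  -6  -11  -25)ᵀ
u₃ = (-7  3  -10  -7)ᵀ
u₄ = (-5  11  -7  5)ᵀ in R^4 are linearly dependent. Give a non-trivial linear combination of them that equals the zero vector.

u₁ + u₂ - 3u₃ + u₄ = 0

Write the vectors as columns of a matrix and find a nonzero vector in its null space.
A generator of the null space is (1, 1, -3, 1).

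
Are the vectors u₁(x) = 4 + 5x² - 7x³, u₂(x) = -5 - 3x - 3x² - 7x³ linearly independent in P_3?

linearly independent

Write each element as a coordinate vector in ℝ⁴ using {1, x, …, x³}.
Place the vectors as rows of a 2×4 matrix and reduce to echelon form.
The reduction yields 2 nonzero rows, so the rank is 2.
Since rank = 2 (the number of vectors), the set is linearly independent.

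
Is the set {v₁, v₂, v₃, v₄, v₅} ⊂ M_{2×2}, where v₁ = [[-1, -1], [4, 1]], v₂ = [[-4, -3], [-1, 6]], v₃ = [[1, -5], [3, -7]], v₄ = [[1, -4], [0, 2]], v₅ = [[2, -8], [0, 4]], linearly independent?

Write each element as a coordinate vector in ℝ⁴ using {E₁₁, E₁₂, E₂₁, E₂₂}.
There are 5 vectors in a 4-dimensional space, so they cannot be linearly independent.

linearly dependent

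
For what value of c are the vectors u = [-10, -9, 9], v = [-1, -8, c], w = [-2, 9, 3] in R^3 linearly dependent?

c = 1/9

Dependence holds iff the 3×3 matrix [u v w] is singular.
The determinant works out to 108*c - 12.
Solving 108*c - 12 = 0 yields c = 1/9.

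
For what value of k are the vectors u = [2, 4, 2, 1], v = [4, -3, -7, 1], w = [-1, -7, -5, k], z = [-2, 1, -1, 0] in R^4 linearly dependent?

k = -12/11

The set is linearly dependent precisely when det[u; v; w; z] = 0.
Cofactor expansion gives det = -88*k - 96.
Solving -88*k - 96 = 0 yields k = -12/11.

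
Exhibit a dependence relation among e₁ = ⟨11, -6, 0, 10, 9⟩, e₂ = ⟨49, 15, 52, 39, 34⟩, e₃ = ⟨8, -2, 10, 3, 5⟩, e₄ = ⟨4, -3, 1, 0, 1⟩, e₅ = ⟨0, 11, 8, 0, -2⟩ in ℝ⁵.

Write the vectors as columns of a matrix and find a nonzero vector in its null space.
A generator of the null space is (3, -1, 3, -2, 3).

3e₁ - e₂ + 3e₃ - 2e₄ + 3e₅ = 0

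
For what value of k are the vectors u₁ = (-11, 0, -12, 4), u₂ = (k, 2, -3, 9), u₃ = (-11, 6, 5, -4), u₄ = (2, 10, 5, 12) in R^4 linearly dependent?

k = 15/4

Place the vectors as rows of a 4×4 matrix; dependence ⇔ determinant zero.
The determinant works out to 4740 - 1264*k.
Setting this to zero gives k = 15/4.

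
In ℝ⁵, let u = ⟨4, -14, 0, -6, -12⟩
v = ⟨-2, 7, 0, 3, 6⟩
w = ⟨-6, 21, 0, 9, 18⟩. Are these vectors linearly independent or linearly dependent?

Row-reduce the matrix whose columns are u, v, w.
The reduction yields 1 nonzero row, so the rank is 1.
Since rank 1 < 3, the set is linearly dependent.

linearly dependent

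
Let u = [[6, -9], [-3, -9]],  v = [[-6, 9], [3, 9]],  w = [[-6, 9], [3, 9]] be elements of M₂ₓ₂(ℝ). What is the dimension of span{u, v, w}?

dim = 1

Use coordinates relative to {E₁₁, E₁₂, E₂₁, E₂₂}.
Form the matrix with u, v, w as columns and reduce.
Reduction leaves 1 leading entry, giving rank 1.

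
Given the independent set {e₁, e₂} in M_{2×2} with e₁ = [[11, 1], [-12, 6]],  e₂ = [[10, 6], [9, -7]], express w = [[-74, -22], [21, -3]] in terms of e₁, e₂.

Work in coordinates with respect to the standard basis {E₁₁, E₁₂, E₂₁, E₂₂}.
Solve the system with e₁, e₂ as columns and w as the right-hand side.
Back-substitution yields (c₁, c₂) = (-4, -3).

w = -4e₁ - 3e₂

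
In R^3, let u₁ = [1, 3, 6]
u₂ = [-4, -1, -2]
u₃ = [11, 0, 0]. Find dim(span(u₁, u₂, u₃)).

2

Row-reduce the 3×3 matrix with these as rows.
The echelon form has 2 nonzero rows, so the rank is 2.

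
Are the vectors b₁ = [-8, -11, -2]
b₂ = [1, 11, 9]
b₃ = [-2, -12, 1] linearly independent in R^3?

Row-reduce the matrix whose columns are b₁, b₂, b₃.
The reduction yields 3 nonzero rows, so the rank is 3.
Since rank = 3 (the number of vectors), the set is linearly independent.

linearly independent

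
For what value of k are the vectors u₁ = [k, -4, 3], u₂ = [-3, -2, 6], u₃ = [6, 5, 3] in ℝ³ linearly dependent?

The set is linearly dependent precisely when det[u₁; u₂; u₃] = 0.
The determinant works out to -36*k - 189.
Setting this to zero gives k = -21/4.

k = -21/4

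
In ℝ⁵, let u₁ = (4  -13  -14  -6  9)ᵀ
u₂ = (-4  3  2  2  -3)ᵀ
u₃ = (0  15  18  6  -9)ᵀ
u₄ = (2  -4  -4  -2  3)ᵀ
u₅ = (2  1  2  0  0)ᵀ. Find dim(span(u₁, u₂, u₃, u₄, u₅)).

Form the matrix with u₁, u₂, u₃, u₄, u₅ as columns and reduce.
Reduction leaves 2 leading entries, giving rank 2.

dim = 2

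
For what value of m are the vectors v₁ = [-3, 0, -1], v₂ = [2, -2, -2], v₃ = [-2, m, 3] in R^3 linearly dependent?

Place the vectors as rows of a 3×3 matrix; dependence ⇔ determinant zero.
Cofactor expansion gives det = 22 - 8*m.
Setting this to zero gives m = 11/4.

m = 11/4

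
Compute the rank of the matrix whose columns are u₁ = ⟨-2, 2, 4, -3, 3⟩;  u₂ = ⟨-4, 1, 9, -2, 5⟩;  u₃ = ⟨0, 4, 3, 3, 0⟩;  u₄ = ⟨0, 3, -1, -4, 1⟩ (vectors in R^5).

3

Apply Gaussian elimination to the matrix whose rows are u₁, u₂, u₃, u₄.
The echelon form has 3 nonzero rows, so the rank is 3.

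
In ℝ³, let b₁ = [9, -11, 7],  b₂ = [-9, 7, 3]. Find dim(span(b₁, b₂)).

Apply Gaussian elimination to the matrix whose rows are b₁, b₂.
There are 2 pivot columns, so rank = 2.

2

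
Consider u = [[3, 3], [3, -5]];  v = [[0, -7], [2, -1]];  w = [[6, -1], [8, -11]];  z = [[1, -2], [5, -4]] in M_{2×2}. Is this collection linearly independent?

linearly dependent

Write each element as a coordinate vector in ℝ⁴ using {E₁₁, E₁₂, E₂₁, E₂₂}.
Form the 4×4 matrix with these as columns; its determinant is 0.
A zero determinant means the columns are linearly dependent.
Indeed 2u + v - w = 0.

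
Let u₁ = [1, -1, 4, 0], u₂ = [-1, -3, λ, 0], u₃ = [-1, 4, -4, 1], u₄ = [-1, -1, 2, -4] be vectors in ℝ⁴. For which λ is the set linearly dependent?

The set is linearly dependent precisely when det[u₁; u₂; u₃; u₄] = 0.
Cofactor expansion gives det = 10*λ + 64.
Solving 10*λ + 64 = 0 yields λ = -32/5.

λ = -32/5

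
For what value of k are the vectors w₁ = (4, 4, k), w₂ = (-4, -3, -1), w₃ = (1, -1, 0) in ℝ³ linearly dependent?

k = 8/7

The set is linearly dependent precisely when det[w₁; w₂; w₃] = 0.
Expanding, det = 7*k - 8.
This vanishes exactly when k = 8/7.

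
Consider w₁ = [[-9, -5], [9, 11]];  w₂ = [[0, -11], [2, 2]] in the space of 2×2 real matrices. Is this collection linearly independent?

linearly independent

Take coordinates with respect to the standard basis {E₁₁, E₁₂, E₂₁, E₂₂}.
Place the vectors as rows of a 2×4 matrix and reduce to echelon form.
The reduction yields 2 nonzero rows, so the rank is 2.
Since rank = 2 (the number of vectors), the set is linearly independent.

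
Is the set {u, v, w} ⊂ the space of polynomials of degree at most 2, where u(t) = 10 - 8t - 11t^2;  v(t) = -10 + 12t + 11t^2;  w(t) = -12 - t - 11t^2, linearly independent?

linearly independent

Take coordinates with respect to the standard basis {1, t, t^2}.
Form the 3×3 matrix with these as columns; its determinant is -968.
A nonzero determinant means the columns are linearly independent.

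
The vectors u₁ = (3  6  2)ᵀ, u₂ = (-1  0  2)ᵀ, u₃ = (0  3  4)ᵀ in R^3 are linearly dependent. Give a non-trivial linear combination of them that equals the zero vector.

Row-reduce the matrix with u₁, u₂, u₃ as columns; the null space gives the coefficients.
A generator of the null space is (1, 3, -2).

u₁ + 3u₂ - 2u₃ = 0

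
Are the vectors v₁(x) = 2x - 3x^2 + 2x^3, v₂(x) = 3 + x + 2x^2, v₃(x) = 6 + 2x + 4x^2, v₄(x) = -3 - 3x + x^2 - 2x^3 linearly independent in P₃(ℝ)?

Write each element as a coordinate vector in ℝ⁴ using {1, x, …, x^3}.
The matrix [v₁|v₂|v₃|v₄] has determinant 0.
A zero determinant means the columns are linearly dependent.
Indeed 2v₂ - v₃ = 0.

linearly dependent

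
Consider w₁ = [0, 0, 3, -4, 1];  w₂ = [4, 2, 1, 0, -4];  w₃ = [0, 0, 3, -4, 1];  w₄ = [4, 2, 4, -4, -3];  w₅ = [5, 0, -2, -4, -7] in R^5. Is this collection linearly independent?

Two of the vectors are equal, giving an immediate dependence.

linearly dependent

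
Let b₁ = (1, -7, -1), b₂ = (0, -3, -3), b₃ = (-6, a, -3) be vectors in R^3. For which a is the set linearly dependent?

Place the vectors as rows of a 3×3 matrix; dependence ⇔ determinant zero.
The determinant works out to 3*a - 99.
Setting this to zero gives a = 33.

a = 33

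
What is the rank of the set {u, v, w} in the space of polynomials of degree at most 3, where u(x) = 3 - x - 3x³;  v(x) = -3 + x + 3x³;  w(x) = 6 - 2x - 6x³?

Represent each element by its coordinate vector in ℝ⁴.
Put the 4×3 matrix [u|v|w] into echelon form.
Reduction leaves 1 leading entry, giving rank 1.

1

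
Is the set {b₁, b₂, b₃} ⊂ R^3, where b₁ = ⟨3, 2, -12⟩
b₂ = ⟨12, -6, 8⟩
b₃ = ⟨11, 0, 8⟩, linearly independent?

The matrix [b₁|b₂|b₃] has determinant -952.
A nonzero determinant means the columns are linearly independent.

linearly independent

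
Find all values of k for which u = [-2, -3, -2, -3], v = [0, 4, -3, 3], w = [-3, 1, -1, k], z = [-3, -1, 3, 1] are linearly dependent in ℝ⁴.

k = 5/3

The vectors are dependent exactly when the determinant of the matrix with rows u, v, w, z vanishes.
Cofactor expansion gives det = 69*k - 115.
Setting this to zero gives k = 5/3.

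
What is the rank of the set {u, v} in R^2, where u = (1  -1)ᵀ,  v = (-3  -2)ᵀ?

Row-reduce the 2×2 matrix with these as rows.
There are 2 pivot columns, so rank = 2.

2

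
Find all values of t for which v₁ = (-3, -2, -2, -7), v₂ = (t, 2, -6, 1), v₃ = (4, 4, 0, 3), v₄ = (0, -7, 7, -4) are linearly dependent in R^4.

t = -37/9

The vectors are dependent exactly when the determinant of the matrix with rows v₁, v₂, v₃, v₄ vanishes.
Cofactor expansion gives det = 144*t + 592.
This vanishes exactly when t = -37/9.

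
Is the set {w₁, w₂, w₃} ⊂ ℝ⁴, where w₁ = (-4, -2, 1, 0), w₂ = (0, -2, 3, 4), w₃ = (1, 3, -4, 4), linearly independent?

Place the vectors as rows of a 3×4 matrix and reduce to echelon form.
The reduction yields 3 nonzero rows, so the rank is 3.
Since rank = 3 (the number of vectors), the set is linearly independent.

linearly independent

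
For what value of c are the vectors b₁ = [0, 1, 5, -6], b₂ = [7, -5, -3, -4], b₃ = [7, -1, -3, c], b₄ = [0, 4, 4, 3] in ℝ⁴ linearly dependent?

The set is linearly dependent precisely when det[b₁; b₂; b₃; b₄] = 0.
Cofactor expansion gives det = 644 - 112*c.
Setting this to zero gives c = 23/4.

c = 23/4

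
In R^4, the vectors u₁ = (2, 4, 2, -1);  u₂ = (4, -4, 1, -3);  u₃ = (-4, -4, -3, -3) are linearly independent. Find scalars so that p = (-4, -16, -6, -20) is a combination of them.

p = 2u₁ + 2u₂ + 4u₃

Write p = a₁u₁ + … + a₃u₃ and equate components.
Back-substitution yields (a₁, a₂, a₃) = (2, 2, 4).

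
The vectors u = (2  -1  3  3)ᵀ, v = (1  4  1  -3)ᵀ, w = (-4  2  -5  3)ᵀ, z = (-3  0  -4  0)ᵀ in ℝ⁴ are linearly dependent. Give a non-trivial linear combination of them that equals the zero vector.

Row-reduce the matrix with u, v, w, z as columns; the null space gives the coefficients.
A generator of the null space is (2, 1, -1, 3).

2u + v - w + 3z = 0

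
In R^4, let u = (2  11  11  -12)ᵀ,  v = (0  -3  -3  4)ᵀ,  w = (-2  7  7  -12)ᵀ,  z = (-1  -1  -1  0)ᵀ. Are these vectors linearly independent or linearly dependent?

linearly dependent

Row-reduce the matrix whose columns are u, v, w, z.
The reduction yields 2 nonzero rows, so the rank is 2.
Since rank 2 < 4, the set is linearly dependent.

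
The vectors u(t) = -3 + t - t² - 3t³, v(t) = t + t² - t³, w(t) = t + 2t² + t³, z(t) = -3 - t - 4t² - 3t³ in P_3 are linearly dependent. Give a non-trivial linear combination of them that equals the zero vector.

Take coordinates with respect to {1, t, …, t³}.
Write the vectors as columns of a matrix and find a nonzero vector in its null space.
A generator of the null space is (1, -1, -1, -1).

u - v - w - z = 0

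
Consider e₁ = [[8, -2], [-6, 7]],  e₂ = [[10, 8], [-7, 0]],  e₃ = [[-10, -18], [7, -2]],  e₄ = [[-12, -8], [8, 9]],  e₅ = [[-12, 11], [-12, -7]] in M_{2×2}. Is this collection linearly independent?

linearly dependent

Write each element as a coordinate vector in ℝ⁴ using {E₁₁, E₁₂, E₂₁, E₂₂}.
There are 5 vectors in a 4-dimensional space, so they cannot be linearly independent.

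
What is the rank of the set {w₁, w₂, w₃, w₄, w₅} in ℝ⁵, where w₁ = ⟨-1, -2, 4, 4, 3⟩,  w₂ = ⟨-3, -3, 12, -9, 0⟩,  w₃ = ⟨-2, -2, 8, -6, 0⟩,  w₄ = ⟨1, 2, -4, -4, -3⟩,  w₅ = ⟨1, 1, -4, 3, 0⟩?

Form the matrix with w₁, w₂, w₃, w₄, w₅ as columns and reduce.
There are 2 pivot columns, so rank = 2.

rank 2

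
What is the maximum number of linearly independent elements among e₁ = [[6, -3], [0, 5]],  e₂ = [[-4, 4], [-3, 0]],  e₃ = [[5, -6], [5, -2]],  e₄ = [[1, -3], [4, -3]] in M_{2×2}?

Represent each element by its coordinate vector in ℝ⁴.
Put the 4×4 matrix [e₁|e₂|e₃|e₄] into echelon form.
The echelon form has 3 nonzero rows, so the rank is 3.

3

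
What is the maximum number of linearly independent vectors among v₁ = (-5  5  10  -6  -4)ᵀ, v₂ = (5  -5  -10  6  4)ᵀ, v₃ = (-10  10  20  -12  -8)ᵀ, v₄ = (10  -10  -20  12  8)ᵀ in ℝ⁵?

1

Form the matrix with v₁, v₂, v₃, v₄ as columns and reduce.
There is 1 pivot column, so rank = 1.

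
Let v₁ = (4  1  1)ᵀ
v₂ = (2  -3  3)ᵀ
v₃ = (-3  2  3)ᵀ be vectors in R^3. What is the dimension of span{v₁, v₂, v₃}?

3

Row-reduce the 3×3 matrix with these as rows.
The echelon form has 3 nonzero rows, so the rank is 3.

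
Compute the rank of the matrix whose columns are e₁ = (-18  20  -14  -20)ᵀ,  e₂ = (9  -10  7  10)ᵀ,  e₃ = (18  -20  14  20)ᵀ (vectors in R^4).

Apply Gaussian elimination to the matrix whose rows are e₁, e₂, e₃.
Exactly 1 pivot survives; hence the rank is 1.

1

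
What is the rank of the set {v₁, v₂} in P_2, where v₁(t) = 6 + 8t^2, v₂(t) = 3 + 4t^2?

1

Pass to coordinate vectors with respect to the basis {1, t, t^2}.
Form the matrix with v₁, v₂ as columns and reduce.
The echelon form has 1 nonzero row, so the rank is 1.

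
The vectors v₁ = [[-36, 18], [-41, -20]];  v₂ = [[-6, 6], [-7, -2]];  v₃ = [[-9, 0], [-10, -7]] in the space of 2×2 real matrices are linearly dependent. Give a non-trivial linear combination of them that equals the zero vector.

v₁ - 3v₂ - 2v₃ = 0

Write each element as a vector in ℝ⁴ using {E₁₁, E₁₂, E₂₁, E₂₂}.
Write the vectors as columns of a matrix and find a nonzero vector in its null space.
One solution (up to scaling) is (1, -3, -2).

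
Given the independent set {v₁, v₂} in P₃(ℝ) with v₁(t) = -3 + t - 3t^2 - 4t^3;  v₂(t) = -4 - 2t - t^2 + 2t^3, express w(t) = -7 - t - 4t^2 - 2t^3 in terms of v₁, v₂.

Identify each element with its coordinate vector in ℝ⁴ via {1, t, …, t^3}.
Since v₁, v₂ are independent, the coefficients expressing w are uniquely determined by a linear system.
Back-substitution yields (α₁, α₂) = (1, 1).

w = v₁ + v₂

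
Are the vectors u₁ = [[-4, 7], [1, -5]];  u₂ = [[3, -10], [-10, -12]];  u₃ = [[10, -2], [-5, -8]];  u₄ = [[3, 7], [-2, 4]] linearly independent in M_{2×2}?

Take coordinates with respect to the standard basis {E₁₁, E₁₂, E₂₁, E₂₂}.
Place the vectors as rows of a 4×4 matrix and reduce to echelon form.
The reduction yields 4 nonzero rows, so the rank is 4.
Since rank = 4 (the number of vectors), the set is linearly independent.

linearly independent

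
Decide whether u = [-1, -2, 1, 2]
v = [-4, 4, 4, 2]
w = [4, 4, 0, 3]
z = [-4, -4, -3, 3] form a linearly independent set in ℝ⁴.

Row-reduce the matrix whose columns are u, v, w, z.
The reduction yields 4 nonzero rows, so the rank is 4.
Since rank = 4 (the number of vectors), the set is linearly independent.

linearly independent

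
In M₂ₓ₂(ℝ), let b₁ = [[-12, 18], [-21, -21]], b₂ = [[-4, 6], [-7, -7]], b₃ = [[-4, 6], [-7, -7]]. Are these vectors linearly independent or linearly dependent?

Write each element as a coordinate vector in ℝ⁴ using {E₁₁, E₁₂, E₂₁, E₂₂}.
Two of the vectors are equal, giving an immediate dependence.

linearly dependent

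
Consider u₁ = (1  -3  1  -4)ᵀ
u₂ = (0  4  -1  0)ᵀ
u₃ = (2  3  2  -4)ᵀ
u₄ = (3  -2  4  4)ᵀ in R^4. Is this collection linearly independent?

linearly independent

Form the 4×4 matrix with these as columns; its determinant is 100.
A nonzero determinant means the columns are linearly independent.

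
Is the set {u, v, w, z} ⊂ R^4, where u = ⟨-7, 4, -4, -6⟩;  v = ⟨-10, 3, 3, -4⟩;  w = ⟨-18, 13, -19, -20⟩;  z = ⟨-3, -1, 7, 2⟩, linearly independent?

Row-reduce the matrix whose columns are u, v, w, z.
The reduction yields 2 nonzero rows, so the rank is 2.
Since rank 2 < 4, the set is linearly dependent.
Indeed 4u - v - w = 0.

linearly dependent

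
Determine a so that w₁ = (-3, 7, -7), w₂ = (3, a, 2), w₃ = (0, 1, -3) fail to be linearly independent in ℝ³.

a = -16/3

Place the vectors as rows of a 3×3 matrix; dependence ⇔ determinant zero.
Cofactor expansion gives det = 9*a + 48.
This vanishes exactly when a = -16/3.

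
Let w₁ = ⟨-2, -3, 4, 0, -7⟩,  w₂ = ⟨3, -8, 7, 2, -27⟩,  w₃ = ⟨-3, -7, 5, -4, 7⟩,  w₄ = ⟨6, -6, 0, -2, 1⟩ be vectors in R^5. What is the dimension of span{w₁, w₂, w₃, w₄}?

3

Put the 5×4 matrix [w₁|w₂|w₃|w₄] into echelon form.
Exactly 3 pivots survive; hence the rank is 3.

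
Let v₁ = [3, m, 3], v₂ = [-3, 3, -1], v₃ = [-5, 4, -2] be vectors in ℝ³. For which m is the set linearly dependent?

m = 3

The set is linearly dependent precisely when det[v₁; v₂; v₃] = 0.
Expanding, det = 3 - m.
Solving 3 - m = 0 yields m = 3.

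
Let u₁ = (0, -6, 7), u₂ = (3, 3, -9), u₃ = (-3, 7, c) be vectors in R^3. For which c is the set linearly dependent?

The set is linearly dependent precisely when det[u₁; u₂; u₃] = 0.
Cofactor expansion gives det = 18*c + 48.
Setting this to zero gives c = -8/3.

c = -8/3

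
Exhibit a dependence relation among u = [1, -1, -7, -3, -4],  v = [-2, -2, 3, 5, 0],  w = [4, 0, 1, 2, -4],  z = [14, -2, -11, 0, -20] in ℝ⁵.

Solve the homogeneous system with u, v, w, z as columns by row-reducing the coefficient matrix.
A generator of the null space is (2, 0, 3, -1).

2u + 3w - z = 0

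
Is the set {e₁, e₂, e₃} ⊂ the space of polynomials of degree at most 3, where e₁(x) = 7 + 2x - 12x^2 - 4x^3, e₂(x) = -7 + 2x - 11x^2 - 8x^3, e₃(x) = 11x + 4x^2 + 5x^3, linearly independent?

Write each element as a coordinate vector in ℝ⁴ using {1, x, …, x^3}.
Place the vectors as rows of a 3×4 matrix and reduce to echelon form.
The reduction yields 3 nonzero rows, so the rank is 3.
Since rank = 3 (the number of vectors), the set is linearly independent.

linearly independent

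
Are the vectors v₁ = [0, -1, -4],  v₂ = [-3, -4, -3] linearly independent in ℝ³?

linearly independent

Row-reduce the matrix whose columns are v₁, v₂.
The reduction yields 2 nonzero rows, so the rank is 2.
Since rank = 2 (the number of vectors), the set is linearly independent.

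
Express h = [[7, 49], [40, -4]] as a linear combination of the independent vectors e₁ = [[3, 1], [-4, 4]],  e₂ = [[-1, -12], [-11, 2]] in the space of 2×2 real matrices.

h = e₁ - 4e₂

Identify each element with its coordinate vector in ℝ⁴ via {E₁₁, E₁₂, E₂₁, E₂₂}.
Since e₁, e₂ are independent, the coefficients expressing h are uniquely determined by a linear system.
Back-substitution yields (c₁, c₂) = (1, -4).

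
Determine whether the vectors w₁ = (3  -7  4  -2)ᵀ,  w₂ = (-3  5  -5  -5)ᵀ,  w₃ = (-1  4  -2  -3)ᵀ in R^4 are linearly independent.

linearly independent

Place the vectors as rows of a 3×4 matrix and reduce to echelon form.
The reduction yields 3 nonzero rows, so the rank is 3.
Since rank = 3 (the number of vectors), the set is linearly independent.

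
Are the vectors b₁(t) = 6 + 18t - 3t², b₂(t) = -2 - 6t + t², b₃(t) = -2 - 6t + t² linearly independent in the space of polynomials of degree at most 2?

linearly dependent

Write each element as a coordinate vector in ℝ³ using {1, t, t²}.
Two of the vectors are equal, giving an immediate dependence.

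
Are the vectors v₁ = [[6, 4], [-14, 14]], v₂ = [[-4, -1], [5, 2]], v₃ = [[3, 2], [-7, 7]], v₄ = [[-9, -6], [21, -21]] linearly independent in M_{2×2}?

linearly dependent

Take coordinates with respect to the standard basis {E₁₁, E₁₂, E₂₁, E₂₂}.
Form the 4×4 matrix with these as columns; its determinant is 0.
A zero determinant means the columns are linearly dependent.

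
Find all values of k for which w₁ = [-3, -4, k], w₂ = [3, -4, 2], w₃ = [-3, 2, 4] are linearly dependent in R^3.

k = 22

The set is linearly dependent precisely when det[w₁; w₂; w₃] = 0.
The determinant works out to 132 - 6*k.
Solving 132 - 6*k = 0 yields k = 22.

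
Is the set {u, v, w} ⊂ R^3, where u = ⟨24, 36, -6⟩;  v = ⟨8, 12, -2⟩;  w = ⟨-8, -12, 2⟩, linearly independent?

Place the vectors as rows of a 3×3 matrix and reduce to echelon form.
The reduction yields 1 nonzero row, so the rank is 1.
Since rank 1 < 3, the set is linearly dependent.
Indeed u - 3v = 0.

linearly dependent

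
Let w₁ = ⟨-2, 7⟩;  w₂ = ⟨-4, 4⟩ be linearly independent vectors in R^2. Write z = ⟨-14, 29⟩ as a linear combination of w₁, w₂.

z = 3w₁ + 2w₂

Write z = α₁w₁ + α₂w₂ and equate components.
Back-substitution yields (α₁, α₂) = (3, 2).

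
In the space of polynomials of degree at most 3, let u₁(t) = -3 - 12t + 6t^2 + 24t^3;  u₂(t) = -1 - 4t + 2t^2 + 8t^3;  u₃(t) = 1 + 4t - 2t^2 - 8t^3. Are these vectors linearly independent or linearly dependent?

linearly dependent

Write each element as a coordinate vector in ℝ⁴ using {1, t, …, t^3}.
One vector is a scalar multiple of another, so the set is dependent.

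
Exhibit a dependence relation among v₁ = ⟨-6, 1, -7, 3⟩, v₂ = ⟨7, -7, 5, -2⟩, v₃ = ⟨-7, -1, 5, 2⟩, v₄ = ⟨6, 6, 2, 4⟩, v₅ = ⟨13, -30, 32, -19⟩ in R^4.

3v₁ - 2v₂ - v₃ + 2v₄ + v₅ = 0

Write the vectors as columns of a matrix and find a nonzero vector in its null space.
The free variable yields coefficients (3, -2, -1, 2, 1) (any nonzero multiple also works).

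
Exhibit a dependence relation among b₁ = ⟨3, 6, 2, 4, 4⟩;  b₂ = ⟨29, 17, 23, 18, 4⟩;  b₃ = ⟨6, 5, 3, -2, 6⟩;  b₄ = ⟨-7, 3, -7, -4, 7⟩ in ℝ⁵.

3b₁ - b₂ + b₃ - 2b₄ = 0

Row-reduce the matrix with b₁, b₂, b₃, b₄ as columns; the null space gives the coefficients.
A generator of the null space is (3, -1, 1, -2).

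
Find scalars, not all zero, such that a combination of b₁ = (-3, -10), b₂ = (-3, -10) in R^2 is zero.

Set up α₁b₁ + α₂b₂ = 0 and solve the homogeneous system.
The free variable yields coefficients (1, -1) (any nonzero multiple also works).

b₁ - b₂ = 0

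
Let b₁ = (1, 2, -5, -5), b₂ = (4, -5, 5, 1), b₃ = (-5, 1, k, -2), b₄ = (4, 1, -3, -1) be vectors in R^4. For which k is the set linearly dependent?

The set is linearly dependent precisely when det[b₁; b₂; b₃; b₄] = 0.
Expanding, det = -100*k - 40.
This vanishes exactly when k = -2/5.

k = -2/5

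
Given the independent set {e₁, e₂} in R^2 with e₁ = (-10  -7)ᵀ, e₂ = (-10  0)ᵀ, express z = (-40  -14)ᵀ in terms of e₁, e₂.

z = 2e₁ + 2e₂

Solve the system with e₁, e₂ as columns and z as the right-hand side.
Row-reducing the augmented matrix gives the unique coefficients (a₁, a₂) = (2, 2).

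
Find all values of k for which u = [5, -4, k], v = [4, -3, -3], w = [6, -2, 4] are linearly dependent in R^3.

Dependence holds iff the 3×3 matrix [u v w] is singular.
Cofactor expansion gives det = 10*k + 46.
This vanishes exactly when k = -23/5.

k = -23/5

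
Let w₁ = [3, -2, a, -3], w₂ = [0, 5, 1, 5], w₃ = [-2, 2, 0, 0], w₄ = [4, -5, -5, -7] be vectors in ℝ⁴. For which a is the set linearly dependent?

The set is linearly dependent precisely when det[w₁; w₂; w₃; w₄] = 0.
Cofactor expansion gives det = -60*a - 180.
This vanishes exactly when a = -3.

a = -3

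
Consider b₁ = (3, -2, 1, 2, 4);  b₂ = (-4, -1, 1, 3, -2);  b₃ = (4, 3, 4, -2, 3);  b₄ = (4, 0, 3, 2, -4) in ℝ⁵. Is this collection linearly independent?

linearly independent

Row-reduce the matrix whose columns are b₁, b₂, b₃, b₄.
The reduction yields 4 nonzero rows, so the rank is 4.
Since rank = 4 (the number of vectors), the set is linearly independent.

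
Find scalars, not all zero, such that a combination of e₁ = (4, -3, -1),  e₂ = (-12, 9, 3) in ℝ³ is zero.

Row-reduce the matrix with e₁, e₂ as columns; the null space gives the coefficients.
A generator of the null space is (3, 1).

3e₁ + e₂ = 0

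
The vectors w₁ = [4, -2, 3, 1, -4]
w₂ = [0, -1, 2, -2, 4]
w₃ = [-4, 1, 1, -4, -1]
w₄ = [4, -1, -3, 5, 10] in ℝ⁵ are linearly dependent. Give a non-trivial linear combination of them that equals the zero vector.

w₁ - w₂ + 2w₃ + w₄ = 0

Set up α₁w₁ + … + α₄w₄ = 0 and solve the homogeneous system.
A generator of the null space is (1, -1, 2, 1).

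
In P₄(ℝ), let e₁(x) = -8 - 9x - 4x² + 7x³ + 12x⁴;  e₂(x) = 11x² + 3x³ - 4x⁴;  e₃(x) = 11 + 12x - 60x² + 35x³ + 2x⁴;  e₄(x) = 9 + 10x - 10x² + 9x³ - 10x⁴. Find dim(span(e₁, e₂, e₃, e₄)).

dim = 3

Use coordinates relative to {1, x, …, x⁴}.
Row-reduce the 4×5 matrix with these as rows.
Reduction leaves 3 leading entries, giving rank 3.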